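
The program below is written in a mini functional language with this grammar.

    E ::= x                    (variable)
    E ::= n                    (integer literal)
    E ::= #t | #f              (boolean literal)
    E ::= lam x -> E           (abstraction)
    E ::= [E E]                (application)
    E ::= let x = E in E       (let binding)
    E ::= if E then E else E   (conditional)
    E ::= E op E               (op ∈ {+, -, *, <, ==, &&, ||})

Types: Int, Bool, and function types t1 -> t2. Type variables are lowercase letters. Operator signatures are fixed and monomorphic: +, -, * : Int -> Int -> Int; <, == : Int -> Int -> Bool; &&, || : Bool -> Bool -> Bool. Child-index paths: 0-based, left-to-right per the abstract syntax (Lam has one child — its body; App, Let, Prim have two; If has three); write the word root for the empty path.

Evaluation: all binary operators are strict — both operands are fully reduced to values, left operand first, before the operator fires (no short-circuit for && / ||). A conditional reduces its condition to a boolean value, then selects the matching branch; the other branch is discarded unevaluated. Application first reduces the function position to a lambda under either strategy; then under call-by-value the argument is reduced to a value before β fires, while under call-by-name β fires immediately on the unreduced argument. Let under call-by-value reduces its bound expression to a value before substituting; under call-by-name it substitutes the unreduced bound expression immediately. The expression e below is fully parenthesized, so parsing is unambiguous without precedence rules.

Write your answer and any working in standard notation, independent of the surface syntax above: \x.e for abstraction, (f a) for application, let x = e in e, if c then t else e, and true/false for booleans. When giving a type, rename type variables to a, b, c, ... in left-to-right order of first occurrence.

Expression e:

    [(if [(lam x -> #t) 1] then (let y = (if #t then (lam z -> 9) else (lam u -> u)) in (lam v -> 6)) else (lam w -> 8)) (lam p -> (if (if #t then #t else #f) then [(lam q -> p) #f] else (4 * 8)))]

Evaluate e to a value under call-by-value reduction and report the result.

Trace:
step 0: ((if ((\x.true) 1) then (let y = (if true then (\z.9) else (\u.u)) in (\v.6)) else (\w.8)) (\p.(if (if true then true else false) then ((\q.p) false) else (4 * 8))))
step 1: [beta@0.0] ((if true then (let y = (if true then (\z.9) else (\u.u)) in (\v.6)) else (\w.8)) (\p.(if (if true then true else false) then ((\q.p) false) else (4 * 8))))
step 2: [if@0] ((let y = (if true then (\z.9) else (\u.u)) in (\v.6)) (\p.(if (if true then true else false) then ((\q.p) false) else (4 * 8))))
step 3: [if@0.0] ((let y = (\z.9) in (\v.6)) (\p.(if (if true then true else false) then ((\q.p) false) else (4 * 8))))
step 4: [let@0] ((\v.6) (\p.(if (if true then true else false) then ((\q.p) false) else (4 * 8))))
step 5: [beta@root] 6

Answer: 6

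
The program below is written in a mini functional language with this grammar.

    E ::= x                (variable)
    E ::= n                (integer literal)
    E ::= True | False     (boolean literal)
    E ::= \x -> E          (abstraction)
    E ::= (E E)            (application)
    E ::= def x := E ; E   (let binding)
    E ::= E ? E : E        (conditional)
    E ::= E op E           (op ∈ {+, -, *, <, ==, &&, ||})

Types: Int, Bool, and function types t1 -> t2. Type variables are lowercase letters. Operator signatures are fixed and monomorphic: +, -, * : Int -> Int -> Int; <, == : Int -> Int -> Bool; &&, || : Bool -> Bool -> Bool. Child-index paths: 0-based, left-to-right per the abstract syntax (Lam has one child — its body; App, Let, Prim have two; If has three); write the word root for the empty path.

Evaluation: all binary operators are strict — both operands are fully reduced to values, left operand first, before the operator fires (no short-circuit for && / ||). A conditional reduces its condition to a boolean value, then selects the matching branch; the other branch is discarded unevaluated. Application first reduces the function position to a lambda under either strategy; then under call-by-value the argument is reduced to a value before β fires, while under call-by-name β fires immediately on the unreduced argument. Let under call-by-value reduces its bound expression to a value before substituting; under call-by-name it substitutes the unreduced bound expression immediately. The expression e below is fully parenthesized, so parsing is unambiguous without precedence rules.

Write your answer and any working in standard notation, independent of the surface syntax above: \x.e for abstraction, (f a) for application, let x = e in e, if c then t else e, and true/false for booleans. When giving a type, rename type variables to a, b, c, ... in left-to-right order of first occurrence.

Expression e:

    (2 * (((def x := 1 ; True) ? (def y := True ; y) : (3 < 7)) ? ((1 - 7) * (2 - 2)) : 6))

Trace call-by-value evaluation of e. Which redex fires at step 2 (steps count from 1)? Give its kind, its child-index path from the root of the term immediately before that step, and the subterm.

Answer: if at 1.0 : (if true then (let y = true in y) else (3 < 7))

Trace:
step 0: (2 * (if (if (let x = 1 in true) then (let y = true in y) else (3 < 7)) then ((1 - 7) * (2 - 2)) else 6))
step 1: [let@1.0.0] (2 * (if (if true then (let y = true in y) else (3 < 7)) then ((1 - 7) * (2 - 2)) else 6))
step 2: [if@1.0] (2 * (if (let y = true in y) then ((1 - 7) * (2 - 2)) else 6))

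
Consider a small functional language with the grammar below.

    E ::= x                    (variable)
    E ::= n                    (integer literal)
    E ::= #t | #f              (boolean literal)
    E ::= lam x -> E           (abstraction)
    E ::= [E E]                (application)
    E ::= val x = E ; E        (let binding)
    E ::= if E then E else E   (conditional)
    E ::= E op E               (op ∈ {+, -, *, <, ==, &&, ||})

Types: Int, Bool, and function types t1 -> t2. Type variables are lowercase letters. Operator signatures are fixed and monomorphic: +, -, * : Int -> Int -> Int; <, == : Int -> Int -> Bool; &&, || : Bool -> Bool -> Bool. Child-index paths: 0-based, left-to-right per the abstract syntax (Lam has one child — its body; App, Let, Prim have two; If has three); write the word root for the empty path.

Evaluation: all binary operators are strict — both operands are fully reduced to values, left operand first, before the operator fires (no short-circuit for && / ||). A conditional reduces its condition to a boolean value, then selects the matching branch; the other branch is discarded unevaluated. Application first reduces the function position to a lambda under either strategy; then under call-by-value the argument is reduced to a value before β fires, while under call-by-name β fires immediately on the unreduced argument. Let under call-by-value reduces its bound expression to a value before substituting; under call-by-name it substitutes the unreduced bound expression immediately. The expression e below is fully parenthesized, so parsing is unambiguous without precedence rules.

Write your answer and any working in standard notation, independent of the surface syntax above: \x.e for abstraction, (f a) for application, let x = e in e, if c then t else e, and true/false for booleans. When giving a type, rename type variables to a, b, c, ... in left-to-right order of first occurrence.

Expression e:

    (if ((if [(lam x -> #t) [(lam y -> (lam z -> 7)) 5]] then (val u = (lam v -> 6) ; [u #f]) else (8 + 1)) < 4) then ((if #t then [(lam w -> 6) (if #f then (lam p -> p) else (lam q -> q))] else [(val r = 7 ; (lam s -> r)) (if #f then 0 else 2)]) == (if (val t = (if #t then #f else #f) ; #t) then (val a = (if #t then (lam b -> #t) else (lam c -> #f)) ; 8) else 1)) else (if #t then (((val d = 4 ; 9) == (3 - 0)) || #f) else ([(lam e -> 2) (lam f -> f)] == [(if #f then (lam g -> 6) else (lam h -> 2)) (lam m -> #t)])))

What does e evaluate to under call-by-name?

Answer: false

Working:
step 0: (if ((if ((\x.true) ((\y.(\z.7)) 5)) then (let u = (\v.6) in (u false)) else (8 + 1)) < 4) then ((if true then ((\w.6) (if false then (\p.p) else (\q.q))) else ((let r = 7 in (\s.r)) (if false then 0 else 2))) == (if (let t = (if true then false else false) in true) then (let a = (if true then (\b.true) else (\c.false)) in 8) else 1)) else (if true then (((let d = 4 in 9) == (3 - 0)) || false) else (((\e.2) (\f.f)) == ((if false then (\g.6) else (\h.2)) (\m.true)))))
step 1: [beta@0.0.0] (if ((if true then (let u = (\v.6) in (u false)) else (8 + 1)) < 4) then ((if true then ((\w.6) (if false then (\p.p) else (\q.q))) else ((let r = 7 in (\s.r)) (if false then 0 else 2))) == (if (let t = (if true then false else false) in true) then (let a = (if true then (\b.true) else (\c.false)) in 8) else 1)) else (if true then (((let d = 4 in 9) == (3 - 0)) || false) else (((\e.2) (\f.f)) == ((if false then (\g.6) else (\h.2)) (\m.true)))))
step 2: [if@0.0] (if ((let u = (\v.6) in (u false)) < 4) then ((if true then ((\w.6) (if false then (\p.p) else (\q.q))) else ((let r = 7 in (\s.r)) (if false then 0 else 2))) == (if (let t = (if true then false else false) in true) then (let a = (if true then (\b.true) else (\c.false)) in 8) else 1)) else (if true then (((let d = 4 in 9) == (3 - 0)) || false) else (((\e.2) (\f.f)) == ((if false then (\g.6) else (\h.2)) (\m.true)))))
step 3: [let@0.0] (if (((\v.6) false) < 4) then ((if true then ((\w.6) (if false then (\p.p) else (\q.q))) else ((let r = 7 in (\s.r)) (if false then 0 else 2))) == (if (let t = (if true then false else false) in true) then (let a = (if true then (\b.true) else (\c.false)) in 8) else 1)) else (if true then (((let d = 4 in 9) == (3 - 0)) || false) else (((\e.2) (\f.f)) == ((if false then (\g.6) else (\h.2)) (\m.true)))))
step 4: [beta@0.0] (if (6 < 4) then ((if true then ((\w.6) (if false then (\p.p) else (\q.q))) else ((let r = 7 in (\s.r)) (if false then 0 else 2))) == (if (let t = (if true then false else false) in true) then (let a = (if true then (\b.true) else (\c.false)) in 8) else 1)) else (if true then (((let d = 4 in 9) == (3 - 0)) || false) else (((\e.2) (\f.f)) == ((if false then (\g.6) else (\h.2)) (\m.true)))))
step 5: [delta@0] (if false then ((if true then ((\w.6) (if false then (\p.p) else (\q.q))) else ((let r = 7 in (\s.r)) (if false then 0 else 2))) == (if (let t = (if true then false else false) in true) then (let a = (if true then (\b.true) else (\c.false)) in 8) else 1)) else (if true then (((let d = 4 in 9) == (3 - 0)) || false) else (((\e.2) (\f.f)) == ((if false then (\g.6) else (\h.2)) (\m.true)))))
step 6: [if@root] (if true then (((let d = 4 in 9) == (3 - 0)) || false) else (((\e.2) (\f.f)) == ((if false then (\g.6) else (\h.2)) (\m.true))))
step 7: [if@root] (((let d = 4 in 9) == (3 - 0)) || false)
step 8: [let@0.0] ((9 == (3 - 0)) || false)
step 9: [delta@0.1] ((9 == 3) || false)
step 10: [delta@0] (false || false)
step 11: [delta@root] false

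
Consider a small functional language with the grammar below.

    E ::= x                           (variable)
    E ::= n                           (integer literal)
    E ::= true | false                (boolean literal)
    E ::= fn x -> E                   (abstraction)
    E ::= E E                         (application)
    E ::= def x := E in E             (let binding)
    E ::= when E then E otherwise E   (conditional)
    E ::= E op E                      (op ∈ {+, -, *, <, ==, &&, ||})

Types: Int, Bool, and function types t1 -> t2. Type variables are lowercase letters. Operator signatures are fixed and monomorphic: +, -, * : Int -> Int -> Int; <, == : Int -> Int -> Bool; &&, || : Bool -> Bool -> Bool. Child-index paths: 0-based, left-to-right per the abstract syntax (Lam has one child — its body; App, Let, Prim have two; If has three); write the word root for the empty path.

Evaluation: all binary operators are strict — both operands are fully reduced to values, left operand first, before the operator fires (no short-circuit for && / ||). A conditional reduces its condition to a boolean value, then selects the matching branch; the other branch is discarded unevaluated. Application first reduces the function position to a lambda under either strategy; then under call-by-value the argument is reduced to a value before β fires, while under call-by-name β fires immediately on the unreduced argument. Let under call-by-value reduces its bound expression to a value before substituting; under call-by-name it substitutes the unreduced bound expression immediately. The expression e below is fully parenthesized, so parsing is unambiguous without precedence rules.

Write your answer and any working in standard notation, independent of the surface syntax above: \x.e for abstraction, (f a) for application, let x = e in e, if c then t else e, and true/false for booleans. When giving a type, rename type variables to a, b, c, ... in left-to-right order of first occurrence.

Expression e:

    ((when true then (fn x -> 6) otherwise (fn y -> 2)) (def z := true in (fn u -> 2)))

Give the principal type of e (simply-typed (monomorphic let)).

Working:
  unify Bool ~ Bool
\x._ : a -> Int
\y._ : b -> Int
  unify a -> Int ~ b -> Int
  unify a ~ b
  unify Int ~ Int
let z : Bool
\u._ : c -> Int
  unify b -> Int ~ (c -> Int) -> d
  unify b ~ c -> Int
  unify Int ~ d
_ _ : Int

Answer: Int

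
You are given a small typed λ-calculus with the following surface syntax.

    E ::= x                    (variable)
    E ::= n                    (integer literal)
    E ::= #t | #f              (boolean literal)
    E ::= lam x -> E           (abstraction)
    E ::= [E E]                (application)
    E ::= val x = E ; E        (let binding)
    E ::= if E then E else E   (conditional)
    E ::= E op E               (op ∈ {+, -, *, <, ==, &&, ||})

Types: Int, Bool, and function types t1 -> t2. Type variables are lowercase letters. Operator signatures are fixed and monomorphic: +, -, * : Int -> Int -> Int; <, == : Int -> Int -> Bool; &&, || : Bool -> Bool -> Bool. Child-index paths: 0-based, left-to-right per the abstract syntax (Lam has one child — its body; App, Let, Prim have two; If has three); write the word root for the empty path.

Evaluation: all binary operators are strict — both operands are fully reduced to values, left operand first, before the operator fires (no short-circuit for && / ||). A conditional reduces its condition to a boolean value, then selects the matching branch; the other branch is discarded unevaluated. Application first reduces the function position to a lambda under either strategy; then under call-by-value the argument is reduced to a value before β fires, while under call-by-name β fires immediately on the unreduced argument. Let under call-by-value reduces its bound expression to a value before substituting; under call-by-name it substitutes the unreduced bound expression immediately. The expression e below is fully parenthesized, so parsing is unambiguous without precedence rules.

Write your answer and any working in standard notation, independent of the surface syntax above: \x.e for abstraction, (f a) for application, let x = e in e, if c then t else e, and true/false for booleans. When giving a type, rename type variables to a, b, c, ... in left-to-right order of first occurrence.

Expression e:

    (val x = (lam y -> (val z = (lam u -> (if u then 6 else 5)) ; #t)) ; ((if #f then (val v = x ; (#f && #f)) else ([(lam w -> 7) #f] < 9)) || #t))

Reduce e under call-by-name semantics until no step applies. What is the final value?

Working:
step 0: (let x = (\y.(let z = (\u.(if u then 6 else 5)) in true)) in ((if false then (let v = x in (false && false)) else (((\w.7) false) < 9)) || true))
step 1: [let@root] ((if false then (let v = (\y.(let z = (\u.(if u then 6 else 5)) in true)) in (false && false)) else (((\w.7) false) < 9)) || true)
step 2: [if@0] ((((\w.7) false) < 9) || true)
step 3: [beta@0.0] ((7 < 9) || true)
step 4: [delta@0] (true || true)
step 5: [delta@root] true

Answer: true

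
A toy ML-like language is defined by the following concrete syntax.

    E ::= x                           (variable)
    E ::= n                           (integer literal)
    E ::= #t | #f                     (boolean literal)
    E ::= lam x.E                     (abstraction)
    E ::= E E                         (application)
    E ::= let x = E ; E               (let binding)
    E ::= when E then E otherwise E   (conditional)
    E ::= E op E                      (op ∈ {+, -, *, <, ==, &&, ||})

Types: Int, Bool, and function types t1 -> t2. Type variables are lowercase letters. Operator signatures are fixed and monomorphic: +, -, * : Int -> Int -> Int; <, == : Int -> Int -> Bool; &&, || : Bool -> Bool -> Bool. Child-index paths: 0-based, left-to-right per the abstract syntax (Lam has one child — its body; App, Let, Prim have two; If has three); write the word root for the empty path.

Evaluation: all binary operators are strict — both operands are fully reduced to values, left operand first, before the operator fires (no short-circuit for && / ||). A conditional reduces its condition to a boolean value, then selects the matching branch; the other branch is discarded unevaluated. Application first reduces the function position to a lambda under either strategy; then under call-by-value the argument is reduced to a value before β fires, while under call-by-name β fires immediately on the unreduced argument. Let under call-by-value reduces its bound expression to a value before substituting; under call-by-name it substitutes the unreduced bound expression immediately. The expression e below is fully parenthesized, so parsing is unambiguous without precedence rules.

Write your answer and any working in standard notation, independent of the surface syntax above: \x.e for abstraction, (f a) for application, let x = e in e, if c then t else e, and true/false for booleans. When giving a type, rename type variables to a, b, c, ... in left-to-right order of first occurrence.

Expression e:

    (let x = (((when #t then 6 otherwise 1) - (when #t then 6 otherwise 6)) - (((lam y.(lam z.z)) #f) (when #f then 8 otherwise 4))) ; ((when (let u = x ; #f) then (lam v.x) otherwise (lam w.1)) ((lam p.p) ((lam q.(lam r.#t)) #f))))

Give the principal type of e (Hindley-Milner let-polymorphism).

Derivation:
  unify Bool ~ Bool
  unify Int ~ Int
  unify Int ~ Int
  unify Bool ~ Bool
  unify Int ~ Int
  unify Int ~ Int
  unify Int ~ Int
z : b
\z._ : b -> b
\y._ : a -> b -> b
  unify a -> b -> b ~ Bool -> c
  unify a ~ Bool
  unify b -> b ~ c
_ _ : b -> b
  unify Bool ~ Bool
  unify Int ~ Int
  unify b -> b ~ Int -> d
  unify b ~ Int
  unify Int ~ d
_ _ : Int
  unify Int ~ Int
let x : Int
x : Int
let u : Int
  unify Bool ~ Bool
x : Int
\v._ : e -> Int
\w._ : f -> Int
  unify e -> Int ~ f -> Int
  unify e ~ f
  unify Int ~ Int
p : g
\p._ : g -> g
\r._ : i -> Bool
\q._ : h -> i -> Bool
  unify h -> i -> Bool ~ Bool -> j
  unify h ~ Bool
  unify i -> Bool ~ j
_ _ : i -> Bool
  unify g -> g ~ (i -> Bool) -> k
  unify g ~ i -> Bool
  unify i -> Bool ~ k
_ _ : i -> Bool
  unify f -> Int ~ (i -> Bool) -> l
  unify f ~ i -> Bool
  unify Int ~ l
_ _ : Int

Answer: Int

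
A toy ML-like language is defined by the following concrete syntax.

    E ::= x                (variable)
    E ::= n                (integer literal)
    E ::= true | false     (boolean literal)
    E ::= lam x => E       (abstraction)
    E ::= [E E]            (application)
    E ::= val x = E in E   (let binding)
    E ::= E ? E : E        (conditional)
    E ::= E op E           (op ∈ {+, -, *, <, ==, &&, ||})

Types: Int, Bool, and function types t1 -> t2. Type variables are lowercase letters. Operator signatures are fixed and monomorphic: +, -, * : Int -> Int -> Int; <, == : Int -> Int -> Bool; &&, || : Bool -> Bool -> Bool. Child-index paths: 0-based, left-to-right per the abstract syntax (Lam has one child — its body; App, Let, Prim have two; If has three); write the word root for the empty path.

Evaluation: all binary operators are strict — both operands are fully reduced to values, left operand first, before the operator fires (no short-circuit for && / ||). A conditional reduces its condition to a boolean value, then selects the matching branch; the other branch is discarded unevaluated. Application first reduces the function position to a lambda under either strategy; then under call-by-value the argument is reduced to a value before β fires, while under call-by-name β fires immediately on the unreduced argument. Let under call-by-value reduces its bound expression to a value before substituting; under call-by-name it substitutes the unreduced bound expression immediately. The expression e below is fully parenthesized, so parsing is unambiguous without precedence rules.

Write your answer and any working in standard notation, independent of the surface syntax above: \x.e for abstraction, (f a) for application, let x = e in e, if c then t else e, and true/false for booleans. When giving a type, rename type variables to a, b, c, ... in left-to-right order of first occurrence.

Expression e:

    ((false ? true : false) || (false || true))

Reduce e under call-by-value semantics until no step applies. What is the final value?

Derivation:
step 0: ((if false then true else false) || (false || true))
step 1: [if@0] (false || (false || true))
step 2: [delta@1] (false || true)
step 3: [delta@root] true

Answer: true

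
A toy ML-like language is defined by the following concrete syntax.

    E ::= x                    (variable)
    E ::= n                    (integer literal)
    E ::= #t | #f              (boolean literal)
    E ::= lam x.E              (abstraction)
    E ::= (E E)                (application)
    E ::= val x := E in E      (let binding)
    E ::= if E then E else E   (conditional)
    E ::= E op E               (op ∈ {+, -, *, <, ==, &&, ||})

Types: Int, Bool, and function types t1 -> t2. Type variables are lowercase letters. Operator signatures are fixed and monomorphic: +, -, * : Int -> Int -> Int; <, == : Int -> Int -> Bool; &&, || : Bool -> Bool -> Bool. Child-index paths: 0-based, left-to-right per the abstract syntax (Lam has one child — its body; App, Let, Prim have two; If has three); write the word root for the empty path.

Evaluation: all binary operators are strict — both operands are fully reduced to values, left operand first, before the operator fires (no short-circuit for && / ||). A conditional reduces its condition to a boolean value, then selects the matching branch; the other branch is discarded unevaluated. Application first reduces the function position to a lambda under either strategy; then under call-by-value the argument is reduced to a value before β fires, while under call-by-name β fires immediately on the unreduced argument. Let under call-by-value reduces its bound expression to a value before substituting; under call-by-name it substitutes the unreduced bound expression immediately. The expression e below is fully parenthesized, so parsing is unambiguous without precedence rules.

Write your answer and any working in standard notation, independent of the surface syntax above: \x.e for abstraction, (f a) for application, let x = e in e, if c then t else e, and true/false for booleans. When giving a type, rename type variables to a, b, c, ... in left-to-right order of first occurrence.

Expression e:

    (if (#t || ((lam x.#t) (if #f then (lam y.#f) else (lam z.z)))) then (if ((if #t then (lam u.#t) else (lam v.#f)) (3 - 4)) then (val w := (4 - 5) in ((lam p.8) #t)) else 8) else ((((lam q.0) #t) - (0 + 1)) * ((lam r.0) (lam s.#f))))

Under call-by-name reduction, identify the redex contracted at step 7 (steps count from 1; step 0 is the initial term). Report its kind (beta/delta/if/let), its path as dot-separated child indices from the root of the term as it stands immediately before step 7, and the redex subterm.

Derivation:
step 0: (if (true || ((\x.true) (if false then (\y.false) else (\z.z)))) then (if ((if true then (\u.true) else (\v.false)) (3 - 4)) then (let w = (4 - 5) in ((\p.8) true)) else 8) else ((((\q.0) true) - (0 + 1)) * ((\r.0) (\s.false))))
step 1: [beta@0.1] (if (true || true) then (if ((if true then (\u.true) else (\v.false)) (3 - 4)) then (let w = (4 - 5) in ((\p.8) true)) else 8) else ((((\q.0) true) - (0 + 1)) * ((\r.0) (\s.false))))
step 2: [delta@0] (if true then (if ((if true then (\u.true) else (\v.false)) (3 - 4)) then (let w = (4 - 5) in ((\p.8) true)) else 8) else ((((\q.0) true) - (0 + 1)) * ((\r.0) (\s.false))))
step 3: [if@root] (if ((if true then (\u.true) else (\v.false)) (3 - 4)) then (let w = (4 - 5) in ((\p.8) true)) else 8)
step 4: [if@0.0] (if ((\u.true) (3 - 4)) then (let w = (4 - 5) in ((\p.8) true)) else 8)
step 5: [beta@0] (if true then (let w = (4 - 5) in ((\p.8) true)) else 8)
step 6: [if@root] (let w = (4 - 5) in ((\p.8) true))
step 7: [let@root] ((\p.8) true)

Answer: let at root : (let w = (4 - 5) in ((\p.8) true))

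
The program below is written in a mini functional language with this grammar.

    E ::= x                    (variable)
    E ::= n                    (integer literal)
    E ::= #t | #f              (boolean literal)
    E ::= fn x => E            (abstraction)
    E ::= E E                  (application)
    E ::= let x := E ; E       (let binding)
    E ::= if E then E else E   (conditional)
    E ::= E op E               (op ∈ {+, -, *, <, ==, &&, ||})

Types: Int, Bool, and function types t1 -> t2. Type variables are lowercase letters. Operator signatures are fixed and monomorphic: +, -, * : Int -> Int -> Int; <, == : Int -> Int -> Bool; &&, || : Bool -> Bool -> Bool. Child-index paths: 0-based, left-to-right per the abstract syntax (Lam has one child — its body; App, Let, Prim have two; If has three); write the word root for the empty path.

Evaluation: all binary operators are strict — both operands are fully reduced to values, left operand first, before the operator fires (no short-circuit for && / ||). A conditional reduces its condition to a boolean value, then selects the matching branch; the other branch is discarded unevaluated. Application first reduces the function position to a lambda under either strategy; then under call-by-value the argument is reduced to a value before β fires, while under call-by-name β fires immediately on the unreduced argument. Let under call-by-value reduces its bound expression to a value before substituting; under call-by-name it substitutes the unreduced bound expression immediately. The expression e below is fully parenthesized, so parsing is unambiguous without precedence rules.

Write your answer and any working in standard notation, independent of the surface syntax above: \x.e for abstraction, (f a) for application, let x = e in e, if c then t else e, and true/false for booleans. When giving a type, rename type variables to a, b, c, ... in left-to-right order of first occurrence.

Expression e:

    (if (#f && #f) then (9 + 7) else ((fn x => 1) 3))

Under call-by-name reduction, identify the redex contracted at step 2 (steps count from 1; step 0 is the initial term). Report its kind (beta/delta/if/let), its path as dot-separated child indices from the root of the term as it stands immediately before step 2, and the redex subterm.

Working:
step 0: (if (false && false) then (9 + 7) else ((\x.1) 3))
step 1: [delta@0] (if false then (9 + 7) else ((\x.1) 3))
step 2: [if@root] ((\x.1) 3)

Answer: if at root : (if false then (9 + 7) else ((\x.1) 3))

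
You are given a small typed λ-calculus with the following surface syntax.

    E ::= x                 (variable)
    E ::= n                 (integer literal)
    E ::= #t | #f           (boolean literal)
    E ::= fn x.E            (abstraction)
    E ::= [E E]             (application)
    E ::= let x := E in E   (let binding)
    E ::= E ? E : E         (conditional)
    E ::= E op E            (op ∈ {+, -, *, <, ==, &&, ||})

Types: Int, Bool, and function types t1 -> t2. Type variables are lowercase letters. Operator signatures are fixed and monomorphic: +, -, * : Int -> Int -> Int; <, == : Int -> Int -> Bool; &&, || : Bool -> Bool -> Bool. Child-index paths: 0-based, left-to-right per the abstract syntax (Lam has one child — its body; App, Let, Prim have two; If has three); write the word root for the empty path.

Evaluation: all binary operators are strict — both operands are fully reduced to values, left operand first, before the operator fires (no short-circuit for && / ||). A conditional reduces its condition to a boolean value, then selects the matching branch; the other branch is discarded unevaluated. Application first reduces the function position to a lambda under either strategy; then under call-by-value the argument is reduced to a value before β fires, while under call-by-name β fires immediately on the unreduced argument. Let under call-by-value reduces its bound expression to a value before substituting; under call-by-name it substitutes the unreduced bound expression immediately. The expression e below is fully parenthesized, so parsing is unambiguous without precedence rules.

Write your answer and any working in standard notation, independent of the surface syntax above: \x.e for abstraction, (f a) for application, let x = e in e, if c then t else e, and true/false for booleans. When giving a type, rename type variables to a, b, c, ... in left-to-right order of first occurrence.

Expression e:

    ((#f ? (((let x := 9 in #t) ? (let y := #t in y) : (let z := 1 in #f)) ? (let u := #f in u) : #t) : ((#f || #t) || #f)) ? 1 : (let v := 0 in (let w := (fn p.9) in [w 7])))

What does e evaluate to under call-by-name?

Answer: 1

Derivation:
step 0: (if (if false then (if (if (let x = 9 in true) then (let y = true in y) else (let z = 1 in false)) then (let u = false in u) else true) else ((false || true) || false)) then 1 else (let v = 0 in (let w = (\p.9) in (w 7))))
step 1: [if@0] (if ((false || true) || false) then 1 else (let v = 0 in (let w = (\p.9) in (w 7))))
step 2: [delta@0.0] (if (true || false) then 1 else (let v = 0 in (let w = (\p.9) in (w 7))))
step 3: [delta@0] (if true then 1 else (let v = 0 in (let w = (\p.9) in (w 7))))
step 4: [if@root] 1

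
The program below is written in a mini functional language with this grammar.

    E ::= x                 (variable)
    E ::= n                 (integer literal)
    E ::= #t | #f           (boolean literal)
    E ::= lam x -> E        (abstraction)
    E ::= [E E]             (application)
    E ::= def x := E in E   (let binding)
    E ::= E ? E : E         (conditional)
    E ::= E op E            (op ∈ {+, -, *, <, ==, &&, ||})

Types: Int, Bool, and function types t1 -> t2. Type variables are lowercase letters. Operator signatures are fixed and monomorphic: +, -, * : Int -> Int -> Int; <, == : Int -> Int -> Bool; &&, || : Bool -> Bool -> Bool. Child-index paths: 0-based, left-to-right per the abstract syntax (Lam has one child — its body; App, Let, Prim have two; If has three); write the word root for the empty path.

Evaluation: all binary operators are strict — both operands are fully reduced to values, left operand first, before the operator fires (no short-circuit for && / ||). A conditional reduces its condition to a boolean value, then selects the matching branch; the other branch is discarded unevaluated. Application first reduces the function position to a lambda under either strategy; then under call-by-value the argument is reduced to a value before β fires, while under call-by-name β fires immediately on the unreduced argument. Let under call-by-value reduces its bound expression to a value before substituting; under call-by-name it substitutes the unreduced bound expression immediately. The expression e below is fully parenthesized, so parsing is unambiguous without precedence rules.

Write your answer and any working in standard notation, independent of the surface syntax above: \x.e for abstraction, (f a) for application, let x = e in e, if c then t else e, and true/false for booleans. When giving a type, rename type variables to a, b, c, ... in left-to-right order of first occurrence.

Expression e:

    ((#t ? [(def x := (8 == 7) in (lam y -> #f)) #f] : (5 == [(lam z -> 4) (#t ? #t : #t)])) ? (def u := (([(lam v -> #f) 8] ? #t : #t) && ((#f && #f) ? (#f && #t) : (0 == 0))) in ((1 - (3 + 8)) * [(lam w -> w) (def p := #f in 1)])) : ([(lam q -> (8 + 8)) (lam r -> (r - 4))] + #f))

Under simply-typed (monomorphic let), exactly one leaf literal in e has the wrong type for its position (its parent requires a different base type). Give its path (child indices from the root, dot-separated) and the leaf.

Derivation:
  unify Bool ~ Bool
  unify Int ~ Int
  unify Int ~ Int
let x : Bool
\y._ : a -> Bool
  unify a -> Bool ~ Bool -> b
  unify a ~ Bool
  unify Bool ~ b
_ _ : Bool
  unify Int ~ Int
\z._ : c -> Int
  unify Bool ~ Bool
  unify Bool ~ Bool
  unify c -> Int ~ Bool -> d
  unify c ~ Bool
  unify Int ~ d
_ _ : Int
  unify Int ~ Int
  unify Bool ~ Bool
  unify Bool ~ Bool
\v._ : e -> Bool
  unify e -> Bool ~ Int -> f
  unify e ~ Int
  unify Bool ~ f
_ _ : Bool
  unify Bool ~ Bool
  unify Bool ~ Bool
  unify Bool ~ Bool
  unify Bool ~ Bool
  unify Bool ~ Bool
  unify Bool ~ Bool
  unify Bool ~ Bool
  unify Bool ~ Bool
  unify Int ~ Int
  unify Int ~ Int
  unify Bool ~ Bool
  unify Bool ~ Bool
let u : Bool
  unify Int ~ Int
  unify Int ~ Int
  unify Int ~ Int
  unify Int ~ Int
  unify Int ~ Int
w : g
\w._ : g -> g
let p : Bool
  unify g -> g ~ Int -> h
  unify g ~ Int
  unify Int ~ h
_ _ : Int
  unify Int ~ Int
  unify Int ~ Int
  unify Int ~ Int
\q._ : i -> Int
r : j
  unify j ~ Int
  unify Int ~ Int
\r._ : Int -> Int
  unify i -> Int ~ (Int -> Int) -> k
  unify i ~ Int -> Int
  unify Int ~ k
_ _ : Int
  unify Int ~ Int
  unify Bool ~ Int
  FAIL: mismatch Bool ~ Int

Answer: 2.1 : false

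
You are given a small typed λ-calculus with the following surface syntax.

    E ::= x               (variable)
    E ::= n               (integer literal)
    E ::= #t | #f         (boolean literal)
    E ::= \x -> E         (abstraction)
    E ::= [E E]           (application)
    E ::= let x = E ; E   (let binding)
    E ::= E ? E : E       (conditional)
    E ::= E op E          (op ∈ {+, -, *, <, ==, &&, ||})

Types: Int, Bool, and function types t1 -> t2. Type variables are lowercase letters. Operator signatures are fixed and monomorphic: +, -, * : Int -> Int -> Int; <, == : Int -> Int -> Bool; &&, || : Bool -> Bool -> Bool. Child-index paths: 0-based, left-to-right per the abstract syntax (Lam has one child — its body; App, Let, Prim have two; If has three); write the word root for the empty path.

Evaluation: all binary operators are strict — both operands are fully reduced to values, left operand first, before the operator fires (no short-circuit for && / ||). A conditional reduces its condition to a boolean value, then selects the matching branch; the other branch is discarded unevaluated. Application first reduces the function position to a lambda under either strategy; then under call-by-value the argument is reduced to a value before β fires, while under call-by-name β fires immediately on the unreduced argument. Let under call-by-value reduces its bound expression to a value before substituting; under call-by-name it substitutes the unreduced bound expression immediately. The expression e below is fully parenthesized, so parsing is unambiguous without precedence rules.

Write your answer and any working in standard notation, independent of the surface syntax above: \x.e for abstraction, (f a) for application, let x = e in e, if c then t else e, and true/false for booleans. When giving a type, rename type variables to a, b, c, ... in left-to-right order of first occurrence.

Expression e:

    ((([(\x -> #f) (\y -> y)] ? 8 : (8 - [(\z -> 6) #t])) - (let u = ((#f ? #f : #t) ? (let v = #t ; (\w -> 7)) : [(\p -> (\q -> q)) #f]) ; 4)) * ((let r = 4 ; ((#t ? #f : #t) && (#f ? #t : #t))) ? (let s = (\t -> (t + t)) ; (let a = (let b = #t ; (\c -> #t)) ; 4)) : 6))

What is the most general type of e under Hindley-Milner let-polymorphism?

Answer: Int

Derivation:
\x._ : a -> Bool
y : b
\y._ : b -> b
  unify a -> Bool ~ (b -> b) -> c
  unify a ~ b -> b
  unify Bool ~ c
_ _ : Bool
  unify Bool ~ Bool
  unify Int ~ Int
\z._ : d -> Int
  unify d -> Int ~ Bool -> e
  unify d ~ Bool
  unify Int ~ e
_ _ : Int
  unify Int ~ Int
  unify Int ~ Int
  unify Int ~ Int
  unify Bool ~ Bool
  unify Bool ~ Bool
  unify Bool ~ Bool
let v : Bool
\w._ : f -> Int
q : h
\q._ : h -> h
\p._ : g -> h -> h
  unify g -> h -> h ~ Bool -> i
  unify g ~ Bool
  unify h -> h ~ i
_ _ : h -> h
  unify f -> Int ~ h -> h
  unify f ~ h
  unify Int ~ h
let u : Int -> Int
  unify Int ~ Int
  unify Int ~ Int
let r : Int
  unify Bool ~ Bool
  unify Bool ~ Bool
  unify Bool ~ Bool
  unify Bool ~ Bool
  unify Bool ~ Bool
  unify Bool ~ Bool
  unify Bool ~ Bool
t : j
  unify j ~ Int
t : Int
  unify Int ~ Int
\t._ : Int -> Int
let s : Int -> Int
let b : Bool
\c._ : k -> Bool
let a : forall. k -> Bool
  unify Int ~ Int
  unify Int ~ Int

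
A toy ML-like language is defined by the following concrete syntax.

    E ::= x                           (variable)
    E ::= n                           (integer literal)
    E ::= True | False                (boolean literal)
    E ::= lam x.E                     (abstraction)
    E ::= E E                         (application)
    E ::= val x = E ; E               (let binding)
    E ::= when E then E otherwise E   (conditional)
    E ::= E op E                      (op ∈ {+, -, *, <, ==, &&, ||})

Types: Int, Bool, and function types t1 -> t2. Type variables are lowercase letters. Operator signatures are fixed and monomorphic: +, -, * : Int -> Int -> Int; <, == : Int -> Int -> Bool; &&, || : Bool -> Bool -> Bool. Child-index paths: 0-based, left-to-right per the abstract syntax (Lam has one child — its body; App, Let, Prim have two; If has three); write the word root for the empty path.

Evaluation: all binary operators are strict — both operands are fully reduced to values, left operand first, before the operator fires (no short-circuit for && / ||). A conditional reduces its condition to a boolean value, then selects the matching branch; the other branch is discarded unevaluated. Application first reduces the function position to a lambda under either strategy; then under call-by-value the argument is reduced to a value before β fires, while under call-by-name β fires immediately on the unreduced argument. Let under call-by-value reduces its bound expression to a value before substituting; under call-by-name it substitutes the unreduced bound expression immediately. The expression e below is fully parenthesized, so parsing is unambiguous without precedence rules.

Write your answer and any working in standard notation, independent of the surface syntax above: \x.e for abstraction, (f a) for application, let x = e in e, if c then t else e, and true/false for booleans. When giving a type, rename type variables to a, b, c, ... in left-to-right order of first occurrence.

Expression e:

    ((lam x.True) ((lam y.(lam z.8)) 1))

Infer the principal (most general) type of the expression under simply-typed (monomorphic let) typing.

Answer: Bool

Working:
\x._ : a -> Bool
\z._ : c -> Int
\y._ : b -> c -> Int
  unify b -> c -> Int ~ Int -> d
  unify b ~ Int
  unify c -> Int ~ d
_ _ : c -> Int
  unify a -> Bool ~ (c -> Int) -> e
  unify a ~ c -> Int
  unify Bool ~ e
_ _ : Bool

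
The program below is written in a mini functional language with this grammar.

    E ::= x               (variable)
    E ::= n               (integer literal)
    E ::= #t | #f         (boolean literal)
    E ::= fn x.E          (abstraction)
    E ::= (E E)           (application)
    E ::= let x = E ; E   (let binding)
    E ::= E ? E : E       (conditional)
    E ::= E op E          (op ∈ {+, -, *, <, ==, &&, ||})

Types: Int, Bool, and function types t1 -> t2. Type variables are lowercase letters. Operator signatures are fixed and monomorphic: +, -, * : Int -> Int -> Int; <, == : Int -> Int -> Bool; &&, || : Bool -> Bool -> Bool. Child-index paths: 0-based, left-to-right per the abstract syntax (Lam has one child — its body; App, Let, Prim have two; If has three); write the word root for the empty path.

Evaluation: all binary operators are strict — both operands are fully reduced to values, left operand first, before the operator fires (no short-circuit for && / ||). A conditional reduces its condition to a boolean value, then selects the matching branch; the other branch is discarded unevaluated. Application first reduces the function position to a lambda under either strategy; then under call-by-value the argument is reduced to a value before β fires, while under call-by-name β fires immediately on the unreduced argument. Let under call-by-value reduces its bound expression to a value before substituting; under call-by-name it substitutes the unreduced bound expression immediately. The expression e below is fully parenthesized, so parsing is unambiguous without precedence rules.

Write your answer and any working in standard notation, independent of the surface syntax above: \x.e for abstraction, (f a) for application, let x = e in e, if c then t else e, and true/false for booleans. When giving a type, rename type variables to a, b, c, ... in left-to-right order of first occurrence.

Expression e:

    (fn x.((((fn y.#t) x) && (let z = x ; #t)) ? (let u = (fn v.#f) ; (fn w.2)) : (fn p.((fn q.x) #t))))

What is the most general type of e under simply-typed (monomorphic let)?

Derivation:
\y._ : b -> Bool
x : a
  unify b -> Bool ~ a -> c
  unify b ~ a
  unify Bool ~ c
_ _ : Bool
  unify Bool ~ Bool
x : a
let z : a
  unify Bool ~ Bool
  unify Bool ~ Bool
\v._ : d -> Bool
let u : d -> Bool
\w._ : e -> Int
x : a
\q._ : g -> a
  unify g -> a ~ Bool -> h
  unify g ~ Bool
  unify a ~ h
_ _ : h
\p._ : f -> h
  unify e -> Int ~ f -> h
  unify e ~ f
  unify Int ~ h
\x._ : Int -> f -> Int

Answer: Int -> a -> Int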